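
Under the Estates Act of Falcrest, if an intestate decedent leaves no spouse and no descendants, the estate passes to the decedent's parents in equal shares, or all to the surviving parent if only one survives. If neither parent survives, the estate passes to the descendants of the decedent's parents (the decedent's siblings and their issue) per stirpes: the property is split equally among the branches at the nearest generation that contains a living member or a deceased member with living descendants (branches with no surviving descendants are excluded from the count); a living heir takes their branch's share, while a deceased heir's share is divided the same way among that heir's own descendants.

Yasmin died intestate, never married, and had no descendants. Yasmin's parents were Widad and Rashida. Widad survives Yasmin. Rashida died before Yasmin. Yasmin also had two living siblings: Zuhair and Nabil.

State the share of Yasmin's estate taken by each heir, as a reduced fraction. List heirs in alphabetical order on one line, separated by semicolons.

Widad 1

Only one parent, Widad, survives, so Widad takes the entire estate. The siblings take nothing because a surviving parent has priority.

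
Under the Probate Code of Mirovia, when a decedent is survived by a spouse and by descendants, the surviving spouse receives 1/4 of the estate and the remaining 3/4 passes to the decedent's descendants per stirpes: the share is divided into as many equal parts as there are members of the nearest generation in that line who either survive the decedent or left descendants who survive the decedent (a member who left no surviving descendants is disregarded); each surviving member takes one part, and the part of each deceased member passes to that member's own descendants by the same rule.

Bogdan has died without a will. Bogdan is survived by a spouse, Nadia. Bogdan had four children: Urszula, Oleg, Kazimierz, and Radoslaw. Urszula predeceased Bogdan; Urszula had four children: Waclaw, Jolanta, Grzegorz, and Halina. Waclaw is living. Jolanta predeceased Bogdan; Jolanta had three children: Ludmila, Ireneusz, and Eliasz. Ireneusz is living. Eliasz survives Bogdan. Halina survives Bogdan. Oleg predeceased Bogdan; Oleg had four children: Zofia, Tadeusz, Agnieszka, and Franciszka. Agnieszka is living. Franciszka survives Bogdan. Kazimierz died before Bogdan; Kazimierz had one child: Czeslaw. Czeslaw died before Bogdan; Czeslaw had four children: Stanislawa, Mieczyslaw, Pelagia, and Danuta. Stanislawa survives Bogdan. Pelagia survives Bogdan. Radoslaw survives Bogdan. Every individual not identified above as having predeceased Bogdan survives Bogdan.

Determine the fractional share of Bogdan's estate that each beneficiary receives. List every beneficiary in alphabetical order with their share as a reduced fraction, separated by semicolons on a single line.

Agnieszka 3/64; Danuta 3/64; Eliasz 1/64; Franciszka 3/64; Grzegorz 3/64; Halina 3/64; Ireneusz 1/64; Ludmila 1/64; Mieczyslaw 3/64; Nadia 1/4; Pelagia 3/64; Radoslaw 3/16; Stanislawa 3/64; Tadeusz 3/64; Waclaw 3/64; Zofia 3/64

Nadia, as surviving spouse, takes 1/4.
The remaining 3/4 passes to Bogdan's descendants per stirpes.
The 3/4 is divided into 4 equal shares of 3/16 among Urszula, Oleg, Kazimierz, Radoslaw.
Urszula predeceased; the 3/16 allotted to Urszula's branch passes to Urszula's issue by representation.
The 3/16 is divided into 4 equal shares of 3/64 among Waclaw, Jolanta, Grzegorz, Halina.
Waclaw is living and takes 3/64.
Jolanta predeceased; the 3/64 allotted to Jolanta's branch passes to Jolanta's issue by representation.
The 3/64 is divided into 3 equal shares of 1/64 among Ludmila, Ireneusz, Eliasz.
Ludmila is living and takes 1/64.
Ireneusz is living and takes 1/64.
Eliasz is living and takes 1/64.
Grzegorz is living and takes 3/64.
Halina is living and takes 3/64.
Oleg predeceased; the 3/16 allotted to Oleg's branch passes to Oleg's issue by representation.
The 3/16 is divided into 4 equal shares of 3/64 among Zofia, Tadeusz, Agnieszka, Franciszka.
Zofia is living and takes 3/64.
Tadeusz is living and takes 3/64.
Agnieszka is living and takes 3/64.
Franciszka is living and takes 3/64.
Kazimierz predeceased; the 3/16 allotted to Kazimierz's branch passes to Kazimierz's issue by representation.
Czeslaw's line is the sole branch at this level, so the full 3/16 passes to Czeslaw's issue by representation.
The 3/16 is divided into 4 equal shares of 3/64 among Stanislawa, Mieczyslaw, Pelagia, Danuta.
Stanislawa is living and takes 3/64.
Mieczyslaw is living and takes 3/64.
Pelagia is living and takes 3/64.
Danuta is living and takes 3/64.
Radoslaw is living and takes 3/16.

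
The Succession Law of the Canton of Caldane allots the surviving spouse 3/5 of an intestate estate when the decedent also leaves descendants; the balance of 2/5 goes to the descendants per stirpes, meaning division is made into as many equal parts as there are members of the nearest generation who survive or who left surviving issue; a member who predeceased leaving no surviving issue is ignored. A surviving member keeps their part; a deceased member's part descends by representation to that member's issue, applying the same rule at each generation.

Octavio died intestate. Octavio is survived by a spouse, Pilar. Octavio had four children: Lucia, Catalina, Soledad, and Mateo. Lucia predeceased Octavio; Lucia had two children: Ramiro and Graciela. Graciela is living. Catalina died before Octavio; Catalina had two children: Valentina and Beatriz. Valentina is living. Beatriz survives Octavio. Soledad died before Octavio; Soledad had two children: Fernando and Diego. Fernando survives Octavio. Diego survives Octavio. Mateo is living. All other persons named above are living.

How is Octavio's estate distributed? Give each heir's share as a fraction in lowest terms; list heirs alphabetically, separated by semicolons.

Beatriz 1/20; Diego 1/20; Fernando 1/20; Graciela 1/20; Mateo 1/10; Pilar 3/5; Ramiro 1/20; Valentina 1/20

Pilar, as surviving spouse, takes 3/5.
The remaining 2/5 passes to Octavio's descendants per stirpes.
The 2/5 is divided into 4 equal shares of 1/10 among Lucia, Catalina, Soledad, Mateo.
Lucia predeceased; the 1/10 allotted to Lucia's branch passes to Lucia's issue by representation.
The 1/10 is divided into 2 equal shares of 1/20 among Ramiro, Graciela.
Ramiro is living and takes 1/20.
Graciela is living and takes 1/20.
Catalina predeceased; the 1/10 allotted to Catalina's branch passes to Catalina's issue by representation.
The 1/10 is divided into 2 equal shares of 1/20 among Valentina, Beatriz.
Valentina is living and takes 1/20.
Beatriz is living and takes 1/20.
Soledad predeceased; the 1/10 allotted to Soledad's branch passes to Soledad's issue by representation.
The 1/10 is divided into 2 equal shares of 1/20 among Fernando, Diego.
Fernando is living and takes 1/20.
Diego is living and takes 1/20.
Mateo is living and takes 1/10.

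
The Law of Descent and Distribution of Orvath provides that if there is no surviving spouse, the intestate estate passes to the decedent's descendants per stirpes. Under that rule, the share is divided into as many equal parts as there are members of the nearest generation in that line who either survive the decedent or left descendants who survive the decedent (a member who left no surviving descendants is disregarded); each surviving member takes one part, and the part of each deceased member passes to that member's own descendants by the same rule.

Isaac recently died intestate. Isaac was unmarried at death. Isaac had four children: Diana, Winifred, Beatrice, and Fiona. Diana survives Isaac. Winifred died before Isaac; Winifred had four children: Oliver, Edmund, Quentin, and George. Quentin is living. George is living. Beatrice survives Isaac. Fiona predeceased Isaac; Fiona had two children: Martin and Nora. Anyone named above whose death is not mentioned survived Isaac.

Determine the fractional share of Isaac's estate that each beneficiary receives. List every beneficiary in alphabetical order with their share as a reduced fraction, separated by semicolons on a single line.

There is no surviving spouse, so the entire estate passes to Isaac's descendants per stirpes.
The estate is divided into 4 equal shares of 1/4 among Diana, Winifred, Beatrice, Fiona.
Diana is living and takes 1/4.
Winifred predeceased; the 1/4 allotted to Winifred's branch passes to Winifred's issue by representation.
The 1/4 is divided into 4 equal shares of 1/16 among Oliver, Edmund, Quentin, George.
Oliver is living and takes 1/16.
Edmund is living and takes 1/16.
Quentin is living and takes 1/16.
George is living and takes 1/16.
Beatrice is living and takes 1/4.
Fiona predeceased; the 1/4 allotted to Fiona's branch passes to Fiona's issue by representation.
The 1/4 is divided into 2 equal shares of 1/8 among Martin, Nora.
Martin is living and takes 1/8.
Nora is living and takes 1/8.

Beatrice 1/4; Diana 1/4; Edmund 1/16; George 1/16; Martin 1/8; Nora 1/8; Oliver 1/16; Quentin 1/16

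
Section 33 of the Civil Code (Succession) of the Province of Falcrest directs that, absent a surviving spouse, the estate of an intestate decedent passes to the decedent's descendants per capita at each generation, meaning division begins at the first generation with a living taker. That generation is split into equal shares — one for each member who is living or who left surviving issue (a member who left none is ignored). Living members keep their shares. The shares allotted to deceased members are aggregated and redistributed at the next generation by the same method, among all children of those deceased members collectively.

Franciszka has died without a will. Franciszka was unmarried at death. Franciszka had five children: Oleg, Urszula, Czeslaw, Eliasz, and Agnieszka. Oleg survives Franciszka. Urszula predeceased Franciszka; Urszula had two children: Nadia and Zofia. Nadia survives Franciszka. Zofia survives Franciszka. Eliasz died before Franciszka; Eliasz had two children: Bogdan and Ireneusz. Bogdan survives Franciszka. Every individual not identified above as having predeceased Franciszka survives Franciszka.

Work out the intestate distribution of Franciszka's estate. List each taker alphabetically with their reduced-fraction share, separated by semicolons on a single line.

Agnieszka 1/5; Bogdan 1/10; Czeslaw 1/5; Ireneusz 1/10; Nadia 1/10; Oleg 1/5; Zofia 1/10

There is no surviving spouse, so the entire estate passes to Franciszka's descendants per capita at each generation.
At generation 1 (Oleg, Urszula, Czeslaw, Eliasz, Agnieszka) there are 5 shares of (1)/5 = 1/5 each.
Living: Oleg, Czeslaw, and Agnieszka — each takes 1/5.
Deceased: Urszula and Eliasz. Their combined 2/5 is pooled and carried to generation 2.
At generation 2 (Nadia, Zofia, Bogdan, Ireneusz) there are 4 shares of (2/5)/4 = 1/10 each.
Living: Nadia, Zofia, Bogdan, and Ireneusz — each takes 1/10.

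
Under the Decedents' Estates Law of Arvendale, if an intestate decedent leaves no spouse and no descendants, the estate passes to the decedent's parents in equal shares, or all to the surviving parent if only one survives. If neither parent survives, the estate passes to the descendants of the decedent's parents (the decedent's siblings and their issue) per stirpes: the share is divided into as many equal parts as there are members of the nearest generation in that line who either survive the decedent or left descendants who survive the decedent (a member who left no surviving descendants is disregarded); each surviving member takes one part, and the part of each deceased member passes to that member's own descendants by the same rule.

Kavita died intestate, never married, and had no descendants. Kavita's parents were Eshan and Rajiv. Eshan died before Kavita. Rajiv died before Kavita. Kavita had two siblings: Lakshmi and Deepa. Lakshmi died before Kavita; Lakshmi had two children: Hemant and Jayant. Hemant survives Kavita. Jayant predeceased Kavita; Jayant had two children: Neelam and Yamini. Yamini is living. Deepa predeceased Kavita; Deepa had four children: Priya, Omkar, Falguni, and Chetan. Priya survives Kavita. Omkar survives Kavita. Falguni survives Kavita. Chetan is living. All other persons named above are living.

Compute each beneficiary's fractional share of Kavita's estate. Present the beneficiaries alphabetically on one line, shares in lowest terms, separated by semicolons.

Chetan 1/8; Falguni 1/8; Hemant 1/4; Neelam 1/8; Omkar 1/8; Priya 1/8; Yamini 1/8

Neither parent survives and there are no descendants, so the estate passes to Kavita's siblings and their issue per stirpes.
The estate is divided into 2 equal shares of 1/2 among Lakshmi, Deepa.
Lakshmi predeceased; the 1/2 allotted to Lakshmi's branch passes to Lakshmi's issue by representation.
The 1/2 is divided into 2 equal shares of 1/4 among Hemant, Jayant.
Hemant is living and takes 1/4.
Jayant predeceased; the 1/4 allotted to Jayant's branch passes to Jayant's issue by representation.
The 1/4 is divided into 2 equal shares of 1/8 among Neelam, Yamini.
Neelam is living and takes 1/8.
Yamini is living and takes 1/8.
Deepa predeceased; the 1/2 allotted to Deepa's branch passes to Deepa's issue by representation.
The 1/2 is divided into 4 equal shares of 1/8 among Priya, Omkar, Falguni, Chetan.
Priya is living and takes 1/8.
Omkar is living and takes 1/8.
Falguni is living and takes 1/8.
Chetan is living and takes 1/8.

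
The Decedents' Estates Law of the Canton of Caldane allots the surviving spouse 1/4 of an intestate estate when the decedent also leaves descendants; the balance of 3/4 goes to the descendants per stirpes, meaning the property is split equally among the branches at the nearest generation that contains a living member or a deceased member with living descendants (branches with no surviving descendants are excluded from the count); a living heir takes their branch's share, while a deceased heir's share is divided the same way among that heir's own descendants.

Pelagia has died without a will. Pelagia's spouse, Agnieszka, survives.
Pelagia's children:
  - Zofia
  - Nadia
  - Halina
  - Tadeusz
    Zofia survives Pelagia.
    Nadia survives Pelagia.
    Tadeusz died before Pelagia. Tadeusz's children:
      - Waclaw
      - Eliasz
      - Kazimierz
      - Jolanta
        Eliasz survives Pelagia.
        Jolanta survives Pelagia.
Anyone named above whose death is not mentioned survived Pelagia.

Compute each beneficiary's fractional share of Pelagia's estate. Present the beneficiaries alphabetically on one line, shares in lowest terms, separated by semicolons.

Agnieszka 1/4; Eliasz 3/64; Halina 3/16; Jolanta 3/64; Kazimierz 3/64; Nadia 3/16; Waclaw 3/64; Zofia 3/16

Agnieszka, as surviving spouse, takes 1/4.
The remaining 3/4 passes to Pelagia's descendants per stirpes.
The 3/4 is divided into 4 equal shares of 3/16 among Zofia, Nadia, Halina, Tadeusz.
Zofia is living and takes 3/16.
Nadia is living and takes 3/16.
Halina is living and takes 3/16.
Tadeusz predeceased; the 3/16 allotted to Tadeusz's branch passes to Tadeusz's issue by representation.
The 3/16 is divided into 4 equal shares of 3/64 among Waclaw, Eliasz, Kazimierz, Jolanta.
Waclaw is living and takes 3/64.
Eliasz is living and takes 3/64.
Kazimierz is living and takes 3/64.
Jolanta is living and takes 3/64.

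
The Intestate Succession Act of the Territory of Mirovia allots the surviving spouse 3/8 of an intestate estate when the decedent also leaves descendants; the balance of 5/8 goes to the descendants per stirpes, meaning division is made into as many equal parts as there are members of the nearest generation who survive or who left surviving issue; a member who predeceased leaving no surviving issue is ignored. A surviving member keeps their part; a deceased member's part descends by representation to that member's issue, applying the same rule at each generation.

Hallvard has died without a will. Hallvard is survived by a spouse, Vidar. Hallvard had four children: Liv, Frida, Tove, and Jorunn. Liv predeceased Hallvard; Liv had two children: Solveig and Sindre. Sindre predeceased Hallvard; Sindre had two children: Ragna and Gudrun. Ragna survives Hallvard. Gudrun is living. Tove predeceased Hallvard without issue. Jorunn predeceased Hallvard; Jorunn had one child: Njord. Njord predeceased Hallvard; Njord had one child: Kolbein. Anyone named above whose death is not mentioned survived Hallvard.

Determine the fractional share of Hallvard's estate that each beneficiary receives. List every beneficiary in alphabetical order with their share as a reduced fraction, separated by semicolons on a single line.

Vidar, as surviving spouse, takes 3/8.
The remaining 5/8 passes to Hallvard's descendants per stirpes.
Tove left no surviving issue, so that branch lapses and is disregarded.
The 5/8 is divided into 3 equal shares of 5/24 among Liv, Frida, Jorunn.
Liv predeceased; the 5/24 allotted to Liv's branch passes to Liv's issue by representation.
The 5/24 is divided into 2 equal shares of 5/48 among Solveig, Sindre.
Solveig is living and takes 5/48.
Sindre predeceased; the 5/48 allotted to Sindre's branch passes to Sindre's issue by representation.
The 5/48 is divided into 2 equal shares of 5/96 among Ragna, Gudrun.
Ragna is living and takes 5/96.
Gudrun is living and takes 5/96.
Frida is living and takes 5/24.
Jorunn predeceased; the 5/24 allotted to Jorunn's branch passes to Jorunn's issue by representation.
Njord's line is the sole branch at this level, so the full 5/24 passes to Njord's issue by representation.
Kolbein is the sole taker at this level and receives the full 5/24.

Frida 5/24; Gudrun 5/96; Kolbein 5/24; Ragna 5/96; Solveig 5/48; Vidar 3/8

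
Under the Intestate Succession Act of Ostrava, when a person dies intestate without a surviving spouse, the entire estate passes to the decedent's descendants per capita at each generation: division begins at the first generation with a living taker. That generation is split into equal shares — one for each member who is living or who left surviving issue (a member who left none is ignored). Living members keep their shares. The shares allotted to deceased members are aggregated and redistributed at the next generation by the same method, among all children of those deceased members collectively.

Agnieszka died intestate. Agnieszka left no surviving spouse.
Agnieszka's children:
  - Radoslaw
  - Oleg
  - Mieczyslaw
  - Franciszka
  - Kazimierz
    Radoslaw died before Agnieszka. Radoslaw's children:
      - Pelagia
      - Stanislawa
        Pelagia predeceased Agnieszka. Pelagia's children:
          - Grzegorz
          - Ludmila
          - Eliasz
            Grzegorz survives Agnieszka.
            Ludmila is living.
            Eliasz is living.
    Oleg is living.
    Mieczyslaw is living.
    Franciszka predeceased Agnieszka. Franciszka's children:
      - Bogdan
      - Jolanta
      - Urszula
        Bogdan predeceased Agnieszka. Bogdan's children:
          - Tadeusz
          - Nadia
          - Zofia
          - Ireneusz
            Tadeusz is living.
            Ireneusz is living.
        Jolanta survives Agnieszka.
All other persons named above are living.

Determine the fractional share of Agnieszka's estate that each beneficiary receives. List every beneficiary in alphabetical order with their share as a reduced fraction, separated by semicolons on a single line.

There is no surviving spouse, so the entire estate passes to Agnieszka's descendants per capita at each generation.
At generation 1 (Radoslaw, Oleg, Mieczyslaw, Franciszka, Kazimierz) there are 5 shares of (1)/5 = 1/5 each.
Living: Oleg, Mieczyslaw, and Kazimierz — each takes 1/5.
Deceased: Radoslaw and Franciszka. Their combined 2/5 is pooled and carried to generation 2.
At generation 2 (Pelagia, Stanislawa, Bogdan, Jolanta, Urszula) there are 5 shares of (2/5)/5 = 2/25 each.
Living: Stanislawa, Jolanta, and Urszula — each takes 2/25.
Deceased: Pelagia and Bogdan. Their combined 4/25 is pooled and carried to generation 3.
At generation 3 (Grzegorz, Ludmila, Eliasz, Tadeusz, Nadia, Zofia, Ireneusz) there are 7 shares of (4/25)/7 = 4/175 each.
Living: Grzegorz, Ludmila, Eliasz, Tadeusz, Nadia, Zofia, and Ireneusz — each takes 4/175.

Eliasz 4/175; Grzegorz 4/175; Ireneusz 4/175; Jolanta 2/25; Kazimierz 1/5; Ludmila 4/175; Mieczyslaw 1/5; Nadia 4/175; Oleg 1/5; Stanislawa 2/25; Tadeusz 4/175; Urszula 2/25; Zofia 4/175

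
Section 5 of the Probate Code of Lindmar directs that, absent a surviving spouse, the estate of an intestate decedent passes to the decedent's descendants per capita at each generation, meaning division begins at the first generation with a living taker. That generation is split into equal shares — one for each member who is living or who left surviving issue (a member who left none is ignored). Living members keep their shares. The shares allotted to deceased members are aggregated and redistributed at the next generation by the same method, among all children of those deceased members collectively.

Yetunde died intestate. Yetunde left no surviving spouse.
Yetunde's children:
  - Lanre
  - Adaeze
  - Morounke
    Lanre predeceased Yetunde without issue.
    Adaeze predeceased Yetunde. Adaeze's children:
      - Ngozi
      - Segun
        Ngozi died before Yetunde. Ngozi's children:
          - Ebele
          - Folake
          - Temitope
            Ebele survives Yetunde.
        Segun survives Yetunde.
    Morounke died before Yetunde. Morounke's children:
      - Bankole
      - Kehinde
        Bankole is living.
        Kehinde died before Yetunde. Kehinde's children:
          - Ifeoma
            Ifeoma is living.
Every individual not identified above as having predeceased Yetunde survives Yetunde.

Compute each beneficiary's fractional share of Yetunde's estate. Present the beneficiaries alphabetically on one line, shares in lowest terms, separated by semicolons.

Bankole 1/4; Ebele 1/8; Folake 1/8; Ifeoma 1/8; Segun 1/4; Temitope 1/8

There is no surviving spouse, so the entire estate passes to Yetunde's descendants per capita at each generation.
No one at generation 1 (Adaeze, Morounke) is living; moving to the next generation.
At generation 2 (Ngozi, Segun, Bankole, Kehinde) there are 4 shares of (1)/4 = 1/4 each.
Living: Segun and Bankole — each takes 1/4.
Deceased: Ngozi and Kehinde. Their combined 1/2 is pooled and carried to generation 3.
At generation 3 (Ebele, Folake, Temitope, Ifeoma) there are 4 shares of (1/2)/4 = 1/8 each.
Living: Ebele, Folake, Temitope, and Ifeoma — each takes 1/8.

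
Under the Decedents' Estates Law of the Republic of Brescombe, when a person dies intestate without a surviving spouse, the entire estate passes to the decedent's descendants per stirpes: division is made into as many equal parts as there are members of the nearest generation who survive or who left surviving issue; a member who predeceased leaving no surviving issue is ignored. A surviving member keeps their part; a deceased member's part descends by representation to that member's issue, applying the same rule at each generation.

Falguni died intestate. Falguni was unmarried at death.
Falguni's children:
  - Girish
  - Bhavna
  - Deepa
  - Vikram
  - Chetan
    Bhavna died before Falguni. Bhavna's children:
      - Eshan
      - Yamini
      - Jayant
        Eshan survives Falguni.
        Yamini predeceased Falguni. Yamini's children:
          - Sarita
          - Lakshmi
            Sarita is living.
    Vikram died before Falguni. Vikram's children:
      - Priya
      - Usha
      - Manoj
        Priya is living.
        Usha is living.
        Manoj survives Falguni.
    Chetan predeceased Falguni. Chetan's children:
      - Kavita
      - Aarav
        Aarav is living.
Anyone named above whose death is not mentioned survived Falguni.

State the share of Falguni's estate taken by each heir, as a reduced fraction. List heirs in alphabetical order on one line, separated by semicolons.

There is no surviving spouse, so the entire estate passes to Falguni's descendants per stirpes.
The estate is divided into 5 equal shares of 1/5 among Girish, Bhavna, Deepa, Vikram, Chetan.
Girish is living and takes 1/5.
Bhavna predeceased; the 1/5 allotted to Bhavna's branch passes to Bhavna's issue by representation.
The 1/5 is divided into 3 equal shares of 1/15 among Eshan, Yamini, Jayant.
Eshan is living and takes 1/15.
Yamini predeceased; the 1/15 allotted to Yamini's branch passes to Yamini's issue by representation.
The 1/15 is divided into 2 equal shares of 1/30 among Sarita, Lakshmi.
Sarita is living and takes 1/30.
Lakshmi is living and takes 1/30.
Jayant is living and takes 1/15.
Deepa is living and takes 1/5.
Vikram predeceased; the 1/5 allotted to Vikram's branch passes to Vikram's issue by representation.
The 1/5 is divided into 3 equal shares of 1/15 among Priya, Usha, Manoj.
Priya is living and takes 1/15.
Usha is living and takes 1/15.
Manoj is living and takes 1/15.
Chetan predeceased; the 1/5 allotted to Chetan's branch passes to Chetan's issue by representation.
The 1/5 is divided into 2 equal shares of 1/10 among Kavita, Aarav.
Kavita is living and takes 1/10.
Aarav is living and takes 1/10.

Aarav 1/10; Deepa 1/5; Eshan 1/15; Girish 1/5; Jayant 1/15; Kavita 1/10; Lakshmi 1/30; Manoj 1/15; Priya 1/15; Sarita 1/30; Usha 1/15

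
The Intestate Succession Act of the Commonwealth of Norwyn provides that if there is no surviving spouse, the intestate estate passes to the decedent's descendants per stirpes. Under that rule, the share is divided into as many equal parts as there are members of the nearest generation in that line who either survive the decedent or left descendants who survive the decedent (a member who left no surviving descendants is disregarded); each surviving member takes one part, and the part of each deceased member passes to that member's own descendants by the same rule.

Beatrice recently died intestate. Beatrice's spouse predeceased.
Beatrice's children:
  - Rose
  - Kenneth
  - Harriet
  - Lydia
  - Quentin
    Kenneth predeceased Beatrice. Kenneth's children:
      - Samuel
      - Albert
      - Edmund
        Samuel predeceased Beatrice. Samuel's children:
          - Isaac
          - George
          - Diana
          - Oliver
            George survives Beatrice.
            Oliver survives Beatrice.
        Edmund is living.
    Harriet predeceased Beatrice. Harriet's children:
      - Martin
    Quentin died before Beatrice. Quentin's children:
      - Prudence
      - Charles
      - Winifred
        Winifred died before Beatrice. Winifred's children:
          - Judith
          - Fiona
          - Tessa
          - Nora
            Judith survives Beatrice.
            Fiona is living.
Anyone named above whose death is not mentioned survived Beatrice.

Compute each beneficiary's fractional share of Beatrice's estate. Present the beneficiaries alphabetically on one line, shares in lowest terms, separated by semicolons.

Albert 1/15; Charles 1/15; Diana 1/60; Edmund 1/15; Fiona 1/60; George 1/60; Isaac 1/60; Judith 1/60; Lydia 1/5; Martin 1/5; Nora 1/60; Oliver 1/60; Prudence 1/15; Rose 1/5; Tessa 1/60

There is no surviving spouse, so the entire estate passes to Beatrice's descendants per stirpes.
The estate is divided into 5 equal shares of 1/5 among Rose, Kenneth, Harriet, Lydia, Quentin.
Rose is living and takes 1/5.
Kenneth predeceased; the 1/5 allotted to Kenneth's branch passes to Kenneth's issue by representation.
The 1/5 is divided into 3 equal shares of 1/15 among Samuel, Albert, Edmund.
Samuel predeceased; the 1/15 allotted to Samuel's branch passes to Samuel's issue by representation.
The 1/15 is divided into 4 equal shares of 1/60 among Isaac, George, Diana, Oliver.
Isaac is living and takes 1/60.
George is living and takes 1/60.
Diana is living and takes 1/60.
Oliver is living and takes 1/60.
Albert is living and takes 1/15.
Edmund is living and takes 1/15.
Harriet predeceased; the 1/5 allotted to Harriet's branch passes to Harriet's issue by representation.
Martin is the sole taker at this level and receives the full 1/5.
Lydia is living and takes 1/5.
Quentin predeceased; the 1/5 allotted to Quentin's branch passes to Quentin's issue by representation.
The 1/5 is divided into 3 equal shares of 1/15 among Prudence, Charles, Winifred.
Prudence is living and takes 1/15.
Charles is living and takes 1/15.
Winifred predeceased; the 1/15 allotted to Winifred's branch passes to Winifred's issue by representation.
The 1/15 is divided into 4 equal shares of 1/60 among Judith, Fiona, Tessa, Nora.
Judith is living and takes 1/60.
Fiona is living and takes 1/60.
Tessa is living and takes 1/60.
Nora is living and takes 1/60.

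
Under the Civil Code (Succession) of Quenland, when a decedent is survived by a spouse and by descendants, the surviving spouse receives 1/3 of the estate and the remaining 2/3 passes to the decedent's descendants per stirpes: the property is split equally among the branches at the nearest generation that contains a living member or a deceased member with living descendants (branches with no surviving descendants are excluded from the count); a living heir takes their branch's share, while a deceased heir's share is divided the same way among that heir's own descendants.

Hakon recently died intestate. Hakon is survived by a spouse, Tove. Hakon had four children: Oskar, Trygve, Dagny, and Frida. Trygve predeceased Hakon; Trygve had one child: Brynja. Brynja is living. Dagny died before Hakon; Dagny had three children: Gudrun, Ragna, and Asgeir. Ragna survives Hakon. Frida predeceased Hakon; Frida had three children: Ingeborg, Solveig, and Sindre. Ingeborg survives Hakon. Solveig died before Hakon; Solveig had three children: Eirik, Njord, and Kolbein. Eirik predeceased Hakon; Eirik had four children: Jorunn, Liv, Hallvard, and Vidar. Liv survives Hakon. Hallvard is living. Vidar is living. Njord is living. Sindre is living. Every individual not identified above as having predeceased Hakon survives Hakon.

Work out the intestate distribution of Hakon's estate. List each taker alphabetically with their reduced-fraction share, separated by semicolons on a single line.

Asgeir 1/18; Brynja 1/6; Gudrun 1/18; Hallvard 1/216; Ingeborg 1/18; Jorunn 1/216; Kolbein 1/54; Liv 1/216; Njord 1/54; Oskar 1/6; Ragna 1/18; Sindre 1/18; Tove 1/3; Vidar 1/216

Tove, as surviving spouse, takes 1/3.
The remaining 2/3 passes to Hakon's descendants per stirpes.
The 2/3 is divided into 4 equal shares of 1/6 among Oskar, Trygve, Dagny, Frida.
Oskar is living and takes 1/6.
Trygve predeceased; the 1/6 allotted to Trygve's branch passes to Trygve's issue by representation.
Brynja is the sole taker at this level and receives the full 1/6.
Dagny predeceased; the 1/6 allotted to Dagny's branch passes to Dagny's issue by representation.
The 1/6 is divided into 3 equal shares of 1/18 among Gudrun, Ragna, Asgeir.
Gudrun is living and takes 1/18.
Ragna is living and takes 1/18.
Asgeir is living and takes 1/18.
Frida predeceased; the 1/6 allotted to Frida's branch passes to Frida's issue by representation.
The 1/6 is divided into 3 equal shares of 1/18 among Ingeborg, Solveig, Sindre.
Ingeborg is living and takes 1/18.
Solveig predeceased; the 1/18 allotted to Solveig's branch passes to Solveig's issue by representation.
The 1/18 is divided into 3 equal shares of 1/54 among Eirik, Njord, Kolbein.
Eirik predeceased; the 1/54 allotted to Eirik's branch passes to Eirik's issue by representation.
The 1/54 is divided into 4 equal shares of 1/216 among Jorunn, Liv, Hallvard, Vidar.
Jorunn is living and takes 1/216.
Liv is living and takes 1/216.
Hallvard is living and takes 1/216.
Vidar is living and takes 1/216.
Njord is living and takes 1/54.
Kolbein is living and takes 1/54.
Sindre is living and takes 1/18.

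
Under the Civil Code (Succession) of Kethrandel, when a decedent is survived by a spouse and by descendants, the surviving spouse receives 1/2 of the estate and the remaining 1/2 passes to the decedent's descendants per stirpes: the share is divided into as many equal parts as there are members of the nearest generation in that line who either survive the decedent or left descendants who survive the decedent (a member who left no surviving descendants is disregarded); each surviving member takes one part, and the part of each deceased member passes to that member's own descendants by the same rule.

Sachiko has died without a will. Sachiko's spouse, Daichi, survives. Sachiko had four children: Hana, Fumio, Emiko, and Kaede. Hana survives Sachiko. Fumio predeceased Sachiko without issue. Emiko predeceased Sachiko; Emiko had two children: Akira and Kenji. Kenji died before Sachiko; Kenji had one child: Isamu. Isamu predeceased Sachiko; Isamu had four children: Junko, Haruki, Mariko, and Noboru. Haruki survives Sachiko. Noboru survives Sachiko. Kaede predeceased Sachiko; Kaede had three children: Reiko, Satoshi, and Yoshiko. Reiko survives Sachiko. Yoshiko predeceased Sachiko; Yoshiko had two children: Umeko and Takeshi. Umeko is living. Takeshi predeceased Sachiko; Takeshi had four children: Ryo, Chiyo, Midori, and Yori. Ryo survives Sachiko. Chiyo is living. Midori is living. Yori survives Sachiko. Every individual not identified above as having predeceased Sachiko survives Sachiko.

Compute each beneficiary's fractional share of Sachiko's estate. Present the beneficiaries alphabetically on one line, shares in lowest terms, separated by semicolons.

Akira 1/12; Chiyo 1/144; Daichi 1/2; Hana 1/6; Haruki 1/48; Junko 1/48; Mariko 1/48; Midori 1/144; Noboru 1/48; Reiko 1/18; Ryo 1/144; Satoshi 1/18; Umeko 1/36; Yori 1/144

Daichi, as surviving spouse, takes 1/2.
The remaining 1/2 passes to Sachiko's descendants per stirpes.
Fumio left no surviving issue, so that branch lapses and is disregarded.
The 1/2 is divided into 3 equal shares of 1/6 among Hana, Emiko, Kaede.
Hana is living and takes 1/6.
Emiko predeceased; the 1/6 allotted to Emiko's branch passes to Emiko's issue by representation.
The 1/6 is divided into 2 equal shares of 1/12 among Akira, Kenji.
Akira is living and takes 1/12.
Kenji predeceased; the 1/12 allotted to Kenji's branch passes to Kenji's issue by representation.
Isamu's line is the sole branch at this level, so the full 1/12 passes to Isamu's issue by representation.
The 1/12 is divided into 4 equal shares of 1/48 among Junko, Haruki, Mariko, Noboru.
Junko is living and takes 1/48.
Haruki is living and takes 1/48.
Mariko is living and takes 1/48.
Noboru is living and takes 1/48.
Kaede predeceased; the 1/6 allotted to Kaede's branch passes to Kaede's issue by representation.
The 1/6 is divided into 3 equal shares of 1/18 among Reiko, Satoshi, Yoshiko.
Reiko is living and takes 1/18.
Satoshi is living and takes 1/18.
Yoshiko predeceased; the 1/18 allotted to Yoshiko's branch passes to Yoshiko's issue by representation.
The 1/18 is divided into 2 equal shares of 1/36 among Umeko, Takeshi.
Umeko is living and takes 1/36.
Takeshi predeceased; the 1/36 allotted to Takeshi's branch passes to Takeshi's issue by representation.
The 1/36 is divided into 4 equal shares of 1/144 among Ryo, Chiyo, Midori, Yori.
Ryo is living and takes 1/144.
Chiyo is living and takes 1/144.
Midori is living and takes 1/144.
Yori is living and takes 1/144.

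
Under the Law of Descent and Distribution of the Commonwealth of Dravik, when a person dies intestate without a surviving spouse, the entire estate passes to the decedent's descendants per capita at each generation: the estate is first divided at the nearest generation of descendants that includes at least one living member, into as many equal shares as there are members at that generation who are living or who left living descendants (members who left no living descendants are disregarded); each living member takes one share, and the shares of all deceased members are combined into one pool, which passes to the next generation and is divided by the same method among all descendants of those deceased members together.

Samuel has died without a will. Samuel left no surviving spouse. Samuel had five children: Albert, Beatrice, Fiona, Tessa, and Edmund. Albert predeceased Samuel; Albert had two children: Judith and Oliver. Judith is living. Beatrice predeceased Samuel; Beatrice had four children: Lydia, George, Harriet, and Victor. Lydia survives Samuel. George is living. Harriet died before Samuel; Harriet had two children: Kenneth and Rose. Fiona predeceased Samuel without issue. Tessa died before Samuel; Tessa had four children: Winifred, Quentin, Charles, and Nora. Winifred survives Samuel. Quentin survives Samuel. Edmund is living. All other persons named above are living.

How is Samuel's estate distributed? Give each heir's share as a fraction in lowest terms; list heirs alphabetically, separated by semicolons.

Charles 3/40; Edmund 1/4; George 3/40; Judith 3/40; Kenneth 3/80; Lydia 3/40; Nora 3/40; Oliver 3/40; Quentin 3/40; Rose 3/80; Victor 3/40; Winifred 3/40

There is no surviving spouse, so the entire estate passes to Samuel's descendants per capita at each generation.
At generation 1 (Albert, Beatrice, Tessa, Edmund) there are 4 shares of (1)/4 = 1/4 each.
Living: Edmund — each takes 1/4.
Deceased: Albert, Beatrice, and Tessa. Their combined 3/4 is pooled and carried to generation 2.
At generation 2 (Judith, Oliver, Lydia, George, Harriet, Victor, Winifred, Quentin, Charles, Nora) there are 10 shares of (3/4)/10 = 3/40 each.
Living: Judith, Oliver, Lydia, George, Victor, Winifred, Quentin, Charles, and Nora — each takes 3/40.
Deceased: Harriet. That 3/40 share is carried to generation 3.
At generation 3 (Kenneth, Rose) there are 2 shares of (3/40)/2 = 3/80 each.
Living: Kenneth and Rose — each takes 3/80.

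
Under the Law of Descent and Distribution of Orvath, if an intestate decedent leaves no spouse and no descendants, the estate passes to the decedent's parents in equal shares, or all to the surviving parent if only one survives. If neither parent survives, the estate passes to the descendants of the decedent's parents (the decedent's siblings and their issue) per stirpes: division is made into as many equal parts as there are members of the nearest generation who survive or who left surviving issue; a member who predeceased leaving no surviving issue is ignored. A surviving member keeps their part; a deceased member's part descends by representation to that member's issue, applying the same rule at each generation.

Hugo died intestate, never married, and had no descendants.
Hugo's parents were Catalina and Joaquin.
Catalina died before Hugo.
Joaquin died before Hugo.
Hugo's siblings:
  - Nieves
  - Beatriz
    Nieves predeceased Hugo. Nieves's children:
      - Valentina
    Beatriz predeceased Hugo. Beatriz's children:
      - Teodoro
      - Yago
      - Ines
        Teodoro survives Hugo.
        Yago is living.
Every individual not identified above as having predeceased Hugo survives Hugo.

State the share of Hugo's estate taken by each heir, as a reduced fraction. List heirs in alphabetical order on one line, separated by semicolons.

Neither parent survives and there are no descendants, so the estate passes to Hugo's siblings and their issue per stirpes.
The estate is divided into 2 equal shares of 1/2 among Nieves, Beatriz.
Nieves predeceased; the 1/2 allotted to Nieves's branch passes to Nieves's issue by representation.
Valentina is the sole taker at this level and receives the full 1/2.
Beatriz predeceased; the 1/2 allotted to Beatriz's branch passes to Beatriz's issue by representation.
The 1/2 is divided into 3 equal shares of 1/6 among Teodoro, Yago, Ines.
Teodoro is living and takes 1/6.
Yago is living and takes 1/6.
Ines is living and takes 1/6.

Ines 1/6; Teodoro 1/6; Valentina 1/2; Yago 1/6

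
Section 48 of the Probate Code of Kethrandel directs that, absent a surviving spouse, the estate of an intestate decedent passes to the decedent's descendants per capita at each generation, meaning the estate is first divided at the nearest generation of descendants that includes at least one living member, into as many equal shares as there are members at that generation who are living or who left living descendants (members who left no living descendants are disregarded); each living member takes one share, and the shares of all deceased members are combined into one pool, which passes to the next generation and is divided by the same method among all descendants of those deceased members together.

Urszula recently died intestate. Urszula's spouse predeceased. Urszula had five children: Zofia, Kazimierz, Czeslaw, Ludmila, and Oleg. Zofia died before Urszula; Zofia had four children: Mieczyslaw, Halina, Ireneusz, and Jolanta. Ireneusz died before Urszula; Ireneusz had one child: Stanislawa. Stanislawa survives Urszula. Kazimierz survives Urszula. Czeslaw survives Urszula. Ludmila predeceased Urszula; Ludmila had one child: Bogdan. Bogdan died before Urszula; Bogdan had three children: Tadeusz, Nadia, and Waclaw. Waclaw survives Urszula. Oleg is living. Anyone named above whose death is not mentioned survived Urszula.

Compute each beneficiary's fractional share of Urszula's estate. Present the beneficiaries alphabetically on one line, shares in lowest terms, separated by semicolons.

Czeslaw 1/5; Halina 2/25; Jolanta 2/25; Kazimierz 1/5; Mieczyslaw 2/25; Nadia 1/25; Oleg 1/5; Stanislawa 1/25; Tadeusz 1/25; Waclaw 1/25

There is no surviving spouse, so the entire estate passes to Urszula's descendants per capita at each generation.
At generation 1 (Zofia, Kazimierz, Czeslaw, Ludmila, Oleg) there are 5 shares of (1)/5 = 1/5 each.
Living: Kazimierz, Czeslaw, and Oleg — each takes 1/5.
Deceased: Zofia and Ludmila. Their combined 2/5 is pooled and carried to generation 2.
At generation 2 (Mieczyslaw, Halina, Ireneusz, Jolanta, Bogdan) there are 5 shares of (2/5)/5 = 2/25 each.
Living: Mieczyslaw, Halina, and Jolanta — each takes 2/25.
Deceased: Ireneusz and Bogdan. Their combined 4/25 is pooled and carried to generation 3.
At generation 3 (Stanislawa, Tadeusz, Nadia, Waclaw) there are 4 shares of (4/25)/4 = 1/25 each.
Living: Stanislawa, Tadeusz, Nadia, and Waclaw — each takes 1/25.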